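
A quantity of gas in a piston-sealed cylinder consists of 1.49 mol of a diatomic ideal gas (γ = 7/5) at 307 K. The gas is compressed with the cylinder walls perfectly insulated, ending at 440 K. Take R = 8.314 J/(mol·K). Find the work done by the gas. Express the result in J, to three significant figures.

Adiabatic ⇒ Q = 0, so W_by = −ΔU = nCᵥ(T₁ − T₂).
Cᵥ = 5R/2 = 20.79 J/(mol·K).
W = (1.49)(20.79)(307 − 440) = -4119 J.

W ≈ -4120 J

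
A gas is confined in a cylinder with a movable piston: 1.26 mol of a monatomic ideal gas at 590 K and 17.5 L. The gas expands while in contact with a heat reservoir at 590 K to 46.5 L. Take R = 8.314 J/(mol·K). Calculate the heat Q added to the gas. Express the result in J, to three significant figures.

Q ≈ 6040 J

Isothermal ⇒ ΔU = 0, so Q = W = nRT ln(V₂/V₁).
Q = (1.26)(8.314)(590) ln(46.5/17.5) = 6181 × 0.9773 = 6040 J.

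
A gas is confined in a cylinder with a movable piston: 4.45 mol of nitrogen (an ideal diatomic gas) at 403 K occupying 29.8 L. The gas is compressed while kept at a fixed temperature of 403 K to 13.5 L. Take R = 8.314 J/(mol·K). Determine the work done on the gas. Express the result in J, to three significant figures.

W ≈ 11800 J

Isothermal: W = nRT ln(V₂/V₁).
W = (4.45)(8.314)(403) × ln(13.5/29.8)
  = 14910 × -0.7918
W_by_gas = -11806 J; work on gas = −W_by = 11806 J.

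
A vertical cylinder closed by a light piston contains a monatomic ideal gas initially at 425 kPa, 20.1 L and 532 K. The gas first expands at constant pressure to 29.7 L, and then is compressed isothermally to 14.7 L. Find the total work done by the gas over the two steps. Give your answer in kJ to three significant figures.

W_total ≈ -4.80 kJ

Step 1 (isobaric): W = PΔV = (425 kPa)(29.7 − 20.1 L) = 4080 J.
After step 1: P = 425 kPa, V = 29.7 L, T = 786.1 K.
Step 2 (isothermal): W = P₁V₁ ln(V₂/V₁) = (12622) ln(14.7/29.7) = -8877 J.
W_total = 4080 − 8877 = -4797 J.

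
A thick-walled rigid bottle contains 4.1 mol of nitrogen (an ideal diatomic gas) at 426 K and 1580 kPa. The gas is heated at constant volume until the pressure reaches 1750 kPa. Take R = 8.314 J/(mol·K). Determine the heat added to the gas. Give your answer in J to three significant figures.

Constant volume ⇒ W = 0, so Q = ΔU = nCᵥΔT with Cᵥ = 5R/2 = 20.79 J/(mol·K).
At constant V, T₂/T₁ = P₂/P₁ ⇒ ΔT = T₁(P₂/P₁ − 1) = 426·(1750/1580 − 1) = 45.84 K.
ΔU = (4.1)(20.79)(45.84) = 3906 J.

Q ≈ 3910 J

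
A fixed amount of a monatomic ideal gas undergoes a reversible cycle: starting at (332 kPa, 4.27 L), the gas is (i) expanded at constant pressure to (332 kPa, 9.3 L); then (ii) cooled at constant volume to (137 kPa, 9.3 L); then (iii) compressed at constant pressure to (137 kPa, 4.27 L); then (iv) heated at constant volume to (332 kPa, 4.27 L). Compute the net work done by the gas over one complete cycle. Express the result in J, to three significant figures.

W_net ≈ 981 J

Constant-volume legs do no work.
W(i) = (332)(9.3 − 4.27) = 1670 J; W(iii) = (137)(4.27 − 9.3) = -689.1 J.
W_net = 1670 − 689.1 = 980.9 J (the clockwise enclosed area).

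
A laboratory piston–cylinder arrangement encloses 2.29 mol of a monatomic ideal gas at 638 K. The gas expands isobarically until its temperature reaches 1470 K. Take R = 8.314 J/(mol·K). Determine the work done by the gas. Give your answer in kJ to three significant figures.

W ≈ 15.8 kJ

Isobaric: W = P ΔV = nR ΔT.
W = (2.29)(8.314)(1470 − 638) = 15840 J.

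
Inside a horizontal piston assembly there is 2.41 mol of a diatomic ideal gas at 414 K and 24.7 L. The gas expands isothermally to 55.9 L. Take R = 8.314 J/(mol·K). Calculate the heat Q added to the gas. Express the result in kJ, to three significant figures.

Q ≈ 6.78 kJ

Isothermal ⇒ ΔU = 0, so Q = W = nRT ln(V₂/V₁).
Q = (2.41)(8.314)(414) ln(55.9/24.7) = 8295 × 0.8168 = 6775 J.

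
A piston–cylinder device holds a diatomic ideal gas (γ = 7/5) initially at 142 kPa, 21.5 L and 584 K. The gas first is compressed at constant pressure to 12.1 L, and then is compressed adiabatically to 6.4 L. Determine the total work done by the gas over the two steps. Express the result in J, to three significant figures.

Step 1 (isobaric): W = PΔV = (142 kPa)(12.1 − 21.5 L) = -1335 J.
After step 1: P = 142 kPa, V = 12.1 L, T = 328.7 K.
Step 2 (adiabatic): W = (P₁V₁ − P₂V₂)/(γ−1) = (1718 − 2217)/0.4 = -1246 J.
W_total = -1335 − 1246 = -2581 J.

W_total ≈ -2580 J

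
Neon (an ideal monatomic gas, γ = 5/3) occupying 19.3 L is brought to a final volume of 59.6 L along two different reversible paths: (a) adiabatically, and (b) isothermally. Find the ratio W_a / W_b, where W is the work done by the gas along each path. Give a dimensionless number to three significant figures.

Path (a) adiabatic: W = P₁V₁(1 − (V₁/V₂)^(γ−1))/(γ−1) → W_a/(P₁V₁) = 0.7927.
Path (b) isothermal: W = P₁V₁ ln(V₂/V₁) → W_b/(P₁V₁) = 1.128.
W_a / W_b = 0.7927 / 1.128 = 0.703.

W_a / W_b ≈ 0.703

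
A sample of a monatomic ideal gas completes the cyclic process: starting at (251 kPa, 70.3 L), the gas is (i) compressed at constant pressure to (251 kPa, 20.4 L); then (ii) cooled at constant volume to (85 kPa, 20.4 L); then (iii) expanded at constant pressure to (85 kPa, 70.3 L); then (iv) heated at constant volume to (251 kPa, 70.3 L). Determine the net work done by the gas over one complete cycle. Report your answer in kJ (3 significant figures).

W_net ≈ -8.28 kJ

Constant-volume legs do no work.
W(i) = (251)(20.4 − 70.3) = -12525 J; W(iii) = (85)(70.3 − 20.4) = 4242 J.
W_net = -12525 + 4242 = -8283 J (the counter-clockwise enclosed area).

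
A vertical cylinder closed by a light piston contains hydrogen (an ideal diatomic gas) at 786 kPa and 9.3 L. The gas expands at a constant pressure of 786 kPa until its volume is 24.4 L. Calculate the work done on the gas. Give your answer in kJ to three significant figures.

W ≈ -11.9 kJ

Isobaric: W = P ΔV.
W = (786 kPa)(24.4 − 9.3 L) = (786)(15.1) = 11869 J.
Work on gas = −W_by = -11869 J.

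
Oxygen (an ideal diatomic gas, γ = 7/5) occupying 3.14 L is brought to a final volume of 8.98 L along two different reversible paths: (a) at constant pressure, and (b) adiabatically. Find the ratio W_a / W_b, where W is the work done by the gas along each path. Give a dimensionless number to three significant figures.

Path (a) isobaric: W = P₁(V₂ − V₁) → W_a/(P₁V₁) = 1.86.
Path (b) adiabatic: W = P₁V₁(1 − (V₁/V₂)^(γ−1))/(γ−1) → W_b/(P₁V₁) = 0.8579.
W_a / W_b = 1.86 / 0.8579 = 2.168.

W_a / W_b ≈ 2.17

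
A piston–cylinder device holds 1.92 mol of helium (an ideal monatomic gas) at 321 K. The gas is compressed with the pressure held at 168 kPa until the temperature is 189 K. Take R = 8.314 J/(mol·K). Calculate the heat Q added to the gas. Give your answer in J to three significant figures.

Isobaric: W = nRΔT = (1.92)(8.314)(-132) = -2107 J.
ΔU = nCᵥΔT with Cᵥ = 3R/2: ΔU = (1.92)(12.47)(-132) = -3161 J.
Q = ΔU + W = -3161 − 2107 = -5268 J.

Q ≈ -5270 J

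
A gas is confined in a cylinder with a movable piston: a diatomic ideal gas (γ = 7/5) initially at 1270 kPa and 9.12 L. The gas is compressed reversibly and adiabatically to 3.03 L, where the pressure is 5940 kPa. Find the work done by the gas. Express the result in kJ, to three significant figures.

W ≈ -16.0 kJ

Adiabatic: W = (P₁V₁ − P₂V₂)/(γ − 1) with γ = 7/5.
P₁V₁ = 11582 J, P₂V₂ = 17998 J.
W = (11582 − 17998) / 0.4 = -16039 J.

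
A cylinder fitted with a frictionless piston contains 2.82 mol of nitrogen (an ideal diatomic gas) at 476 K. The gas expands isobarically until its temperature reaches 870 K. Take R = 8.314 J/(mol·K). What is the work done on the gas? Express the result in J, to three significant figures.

Isobaric: W = P ΔV = nR ΔT.
W = (2.82)(8.314)(870 − 476) = 9238 J.
Work on gas = −W_by = -9238 J.

W ≈ -9240 J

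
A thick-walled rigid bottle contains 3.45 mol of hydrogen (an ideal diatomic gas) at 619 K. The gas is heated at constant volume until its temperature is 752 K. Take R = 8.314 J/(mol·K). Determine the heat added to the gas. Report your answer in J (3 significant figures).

Constant volume ⇒ W = 0, so Q = ΔU = nCᵥΔT with Cᵥ = 5R/2 = 20.79 J/(mol·K).
ΔU = (3.45)(20.79)(752 − 619) = 9537 J.

Q ≈ 9540 J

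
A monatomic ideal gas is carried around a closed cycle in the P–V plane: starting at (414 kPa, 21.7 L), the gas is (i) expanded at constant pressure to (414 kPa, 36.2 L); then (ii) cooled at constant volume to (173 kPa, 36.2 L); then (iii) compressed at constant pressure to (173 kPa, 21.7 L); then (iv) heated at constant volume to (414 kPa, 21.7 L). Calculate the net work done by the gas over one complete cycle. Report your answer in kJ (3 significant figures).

Constant-volume legs do no work.
W(i) = (414)(36.2 − 21.7) = 6003 J; W(iii) = (173)(21.7 − 36.2) = -2509 J.
W_net = 6003 − 2509 = 3495 J (the clockwise enclosed area).

W_net ≈ 3.49 kJ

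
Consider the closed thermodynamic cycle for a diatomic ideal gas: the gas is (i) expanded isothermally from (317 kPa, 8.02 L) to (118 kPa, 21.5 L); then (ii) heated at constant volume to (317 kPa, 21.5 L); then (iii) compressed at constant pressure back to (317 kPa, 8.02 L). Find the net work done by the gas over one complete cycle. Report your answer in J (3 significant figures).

W_net ≈ -1770 J

Leg (i): W = PᵢVᵢ ln(V_f/Vᵢ) = (2542) ln(21.5/8.02) = 2507 J.
Leg (ii): W = 0.
Leg (iii): W = PΔV = (317)(8.02 − 21.5) = -4273 J.
W_net = 2507 − 4273 = -1766 J.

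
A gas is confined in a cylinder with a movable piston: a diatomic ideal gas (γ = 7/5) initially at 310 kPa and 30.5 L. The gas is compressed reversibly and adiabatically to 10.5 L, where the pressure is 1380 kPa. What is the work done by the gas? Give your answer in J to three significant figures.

Adiabatic: W = (P₁V₁ − P₂V₂)/(γ − 1) with γ = 7/5.
P₁V₁ = 9455 J, P₂V₂ = 14490 J.
W = (9455 − 14490) / 0.4 = -12588 J.

W ≈ -12600 J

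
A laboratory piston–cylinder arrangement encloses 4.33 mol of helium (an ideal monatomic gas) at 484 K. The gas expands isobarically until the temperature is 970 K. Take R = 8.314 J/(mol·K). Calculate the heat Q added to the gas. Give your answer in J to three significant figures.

Isobaric: W = nRΔT = (4.33)(8.314)(486) = 17496 J.
ΔU = nCᵥΔT with Cᵥ = 3R/2: ΔU = (4.33)(12.47)(486) = 26244 J.
Q = ΔU + W = 26244 + 17496 = 43740 J.

Q ≈ 43700 J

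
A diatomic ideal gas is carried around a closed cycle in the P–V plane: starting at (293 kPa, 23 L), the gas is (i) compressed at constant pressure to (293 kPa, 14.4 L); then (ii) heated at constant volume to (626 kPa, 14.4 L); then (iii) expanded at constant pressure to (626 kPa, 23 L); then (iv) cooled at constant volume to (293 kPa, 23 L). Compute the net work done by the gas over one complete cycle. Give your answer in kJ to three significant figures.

W_net ≈ 2.86 kJ

Constant-volume legs do no work.
W(i) = (293)(14.4 − 23) = -2520 J; W(iii) = (626)(23 − 14.4) = 5384 J.
W_net = -2520 + 5384 = 2864 J (the clockwise enclosed area).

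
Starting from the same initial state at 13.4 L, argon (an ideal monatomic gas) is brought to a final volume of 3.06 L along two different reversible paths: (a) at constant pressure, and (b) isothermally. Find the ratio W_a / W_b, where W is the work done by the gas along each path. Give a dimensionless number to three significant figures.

Path (a) isobaric: W = P₁(V₂ − V₁) → W_a/(P₁V₁) = -0.7716.
Path (b) isothermal: W = P₁V₁ ln(V₂/V₁) → W_b/(P₁V₁) = -1.477.
W_a / W_b = -0.7716 / -1.477 = 0.5225.

W_a / W_b ≈ 0.522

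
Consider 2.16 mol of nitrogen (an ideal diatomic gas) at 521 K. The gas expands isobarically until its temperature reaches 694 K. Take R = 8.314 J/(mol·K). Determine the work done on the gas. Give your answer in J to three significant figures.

Isobaric: W = P ΔV = nR ΔT.
W = (2.16)(8.314)(694 − 521) = 3107 J.
Work on gas = −W_by = -3107 J.

W ≈ -3110 J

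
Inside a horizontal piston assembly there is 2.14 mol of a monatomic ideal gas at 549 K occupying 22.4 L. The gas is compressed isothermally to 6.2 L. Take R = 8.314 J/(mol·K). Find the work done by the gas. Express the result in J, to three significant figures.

W ≈ -12500 J

Isothermal: W = nRT ln(V₂/V₁).
W = (2.14)(8.314)(549) × ln(6.2/22.4)
  = 9768 × -1.285
W_by_gas = -12547 J.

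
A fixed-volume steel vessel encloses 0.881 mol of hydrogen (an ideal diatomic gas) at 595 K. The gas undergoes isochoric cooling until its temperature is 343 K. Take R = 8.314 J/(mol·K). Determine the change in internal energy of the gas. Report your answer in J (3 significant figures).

Constant volume ⇒ W = 0, so Q = ΔU = nCᵥΔT with Cᵥ = 5R/2 = 20.79 J/(mol·K).
ΔU = (0.881)(20.79)(343 − 595) = -4615 J.

ΔU ≈ -4610 J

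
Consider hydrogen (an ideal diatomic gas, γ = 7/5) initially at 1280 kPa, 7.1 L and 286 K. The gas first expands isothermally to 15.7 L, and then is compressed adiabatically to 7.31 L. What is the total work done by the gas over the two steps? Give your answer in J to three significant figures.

W_total ≈ -914 J

Step 1 (isothermal): W = P₁V₁ ln(V₂/V₁) = (9088) ln(15.7/7.1) = 7212 J.
After step 1: P = 578.9 kPa, V = 15.7 L, T = 286 K.
Step 2 (adiabatic): W = (P₁V₁ − P₂V₂)/(γ−1) = (9088 − 12338)/0.4 = -8126 J.
W_total = 7212 − 8126 = -914.2 J.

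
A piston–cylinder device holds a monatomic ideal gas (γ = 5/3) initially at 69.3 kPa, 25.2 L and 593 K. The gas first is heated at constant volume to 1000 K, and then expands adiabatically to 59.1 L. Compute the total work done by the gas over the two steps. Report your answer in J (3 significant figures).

Step 1 (isochoric): W = 0 (constant volume).
After step 1: P = 116.9 kPa (V unchanged).
Step 2 (adiabatic): W = (P₁V₁ − P₂V₂)/(γ−1) = (2945 − 1668)/0.667 = 1915 J.
W_total = 0 + 1915 = 1915 J.

W_total ≈ 1910 J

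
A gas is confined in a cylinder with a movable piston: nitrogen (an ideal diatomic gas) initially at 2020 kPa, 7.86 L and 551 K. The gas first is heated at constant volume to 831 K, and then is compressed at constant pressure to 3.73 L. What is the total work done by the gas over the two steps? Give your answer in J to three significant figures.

W_total ≈ -12600 J

Step 1 (isochoric): W = 0 (constant volume).
After step 1: P = 3046 kPa (V unchanged).
Step 2 (isobaric): W = PΔV = (3046 kPa)(3.73 − 7.86 L) = -12582 J.
W_total = 0 − 12582 = -12582 J.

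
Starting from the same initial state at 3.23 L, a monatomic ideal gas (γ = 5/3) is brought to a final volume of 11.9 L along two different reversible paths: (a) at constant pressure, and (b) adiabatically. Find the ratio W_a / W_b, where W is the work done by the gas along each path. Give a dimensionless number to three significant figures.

Path (a) isobaric: W = P₁(V₂ − V₁) → W_a/(P₁V₁) = 2.684.
Path (b) adiabatic: W = P₁V₁(1 − (V₁/V₂)^(γ−1))/(γ−1) → W_b/(P₁V₁) = 0.8712.
W_a / W_b = 2.684 / 0.8712 = 3.081.

W_a / W_b ≈ 3.08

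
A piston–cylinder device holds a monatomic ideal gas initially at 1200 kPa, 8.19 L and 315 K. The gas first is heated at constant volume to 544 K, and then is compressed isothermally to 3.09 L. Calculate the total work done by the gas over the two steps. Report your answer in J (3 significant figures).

W_total ≈ -16500 J

Step 1 (isochoric): W = 0 (constant volume).
After step 1: P = 2072 kPa (V unchanged).
Step 2 (isothermal): W = P₁V₁ ln(V₂/V₁) = (16973) ln(3.09/8.19) = -16544 J.
W_total = 0 − 16544 = -16544 J.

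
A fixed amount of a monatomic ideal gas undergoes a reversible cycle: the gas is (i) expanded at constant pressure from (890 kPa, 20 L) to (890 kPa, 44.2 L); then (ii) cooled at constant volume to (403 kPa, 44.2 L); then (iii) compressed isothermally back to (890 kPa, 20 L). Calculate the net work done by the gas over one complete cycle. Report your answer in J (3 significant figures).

Leg (i): W = PΔV = (890)(44.2 − 20) = 21538 J.
Leg (ii): W = 0.
Leg (iii): W = PᵢVᵢ ln(V_f/Vᵢ) = (17813) ln(20/44.2) = -14125 J.
W_net = 21538 − 14125 = 7413 J.

W_net ≈ 7410 J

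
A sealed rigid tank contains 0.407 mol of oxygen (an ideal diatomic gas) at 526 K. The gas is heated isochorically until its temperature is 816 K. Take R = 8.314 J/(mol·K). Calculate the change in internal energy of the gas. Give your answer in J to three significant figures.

ΔU ≈ 2450 J

Constant volume ⇒ W = 0, so Q = ΔU = nCᵥΔT with Cᵥ = 5R/2 = 20.79 J/(mol·K).
ΔU = (0.407)(20.79)(816 − 526) = 2453 J.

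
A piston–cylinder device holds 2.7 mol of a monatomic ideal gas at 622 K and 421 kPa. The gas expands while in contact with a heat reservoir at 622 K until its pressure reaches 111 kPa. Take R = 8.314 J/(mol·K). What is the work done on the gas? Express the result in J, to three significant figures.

W ≈ -18600 J

Isothermal process: W = nRT ln(V₂/V₁) = nRT ln(P₁/P₂).
W = (2.7)(8.314)(622) × ln(421/111)
  = 13963 × ln(3.793) = 13963 × 1.333
W_by_gas = 18613 J; work on gas = −W_by = -18613 J.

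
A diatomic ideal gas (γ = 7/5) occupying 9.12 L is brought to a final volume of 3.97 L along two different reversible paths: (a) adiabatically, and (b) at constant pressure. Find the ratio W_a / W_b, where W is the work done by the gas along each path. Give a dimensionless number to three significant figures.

W_a / W_b ≈ 1.75

Path (a) adiabatic: W = P₁V₁(1 − (V₁/V₂)^(γ−1))/(γ−1) → W_a/(P₁V₁) = -0.9868.
Path (b) isobaric: W = P₁(V₂ − V₁) → W_b/(P₁V₁) = -0.5647.
W_a / W_b = -0.9868 / -0.5647 = 1.747.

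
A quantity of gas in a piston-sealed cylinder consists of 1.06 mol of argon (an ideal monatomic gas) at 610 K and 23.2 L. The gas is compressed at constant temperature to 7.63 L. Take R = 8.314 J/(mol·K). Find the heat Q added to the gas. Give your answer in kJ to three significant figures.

Q ≈ -5.98 kJ

Isothermal ⇒ ΔU = 0, so Q = W = nRT ln(V₂/V₁).
Q = (1.06)(8.314)(610) ln(7.63/23.2) = 5376 × -1.112 = -5978 J.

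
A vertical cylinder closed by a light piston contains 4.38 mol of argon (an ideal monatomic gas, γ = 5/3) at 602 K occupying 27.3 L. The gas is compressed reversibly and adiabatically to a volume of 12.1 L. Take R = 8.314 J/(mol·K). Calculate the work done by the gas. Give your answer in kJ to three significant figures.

W ≈ -23.7 kJ

Adiabatic: TV^(γ−1) = const with γ = 5/3.
T₂ = T₁ (V₁/V₂)^(γ−1) = 602 × (27.3/12.1)^0.667 = 602 × 1.72 = 1036 K.
W_by = nCᵥ(T₁ − T₂) = (4.38)(12.47)(602 − 1036) = -23683 J.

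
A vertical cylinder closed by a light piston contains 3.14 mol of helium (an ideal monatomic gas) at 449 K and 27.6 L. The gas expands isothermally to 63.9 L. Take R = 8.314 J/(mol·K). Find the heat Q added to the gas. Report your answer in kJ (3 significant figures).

Q ≈ 9.84 kJ

Isothermal ⇒ ΔU = 0, so Q = W = nRT ln(V₂/V₁).
Q = (3.14)(8.314)(449) ln(63.9/27.6) = 11722 × 0.8395 = 9840 J.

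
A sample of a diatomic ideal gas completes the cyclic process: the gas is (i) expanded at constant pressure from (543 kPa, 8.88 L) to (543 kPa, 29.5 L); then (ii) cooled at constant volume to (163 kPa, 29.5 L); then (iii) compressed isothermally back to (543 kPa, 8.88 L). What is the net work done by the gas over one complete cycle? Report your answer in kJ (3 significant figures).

W_net ≈ 5.42 kJ

Leg (i): W = PΔV = (543)(29.5 − 8.88) = 11197 J.
Leg (ii): W = 0.
Leg (iii): W = PᵢVᵢ ln(V_f/Vᵢ) = (4808) ln(8.88/29.5) = -5773 J.
W_net = 11197 − 5773 = 5424 J.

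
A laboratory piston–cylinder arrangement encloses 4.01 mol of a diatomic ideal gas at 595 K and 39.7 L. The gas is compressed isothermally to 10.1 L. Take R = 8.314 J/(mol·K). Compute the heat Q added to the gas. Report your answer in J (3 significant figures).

Q ≈ -27200 J

Isothermal ⇒ ΔU = 0, so Q = W = nRT ln(V₂/V₁).
Q = (4.01)(8.314)(595) ln(10.1/39.7) = 19837 × -1.369 = -27153 J.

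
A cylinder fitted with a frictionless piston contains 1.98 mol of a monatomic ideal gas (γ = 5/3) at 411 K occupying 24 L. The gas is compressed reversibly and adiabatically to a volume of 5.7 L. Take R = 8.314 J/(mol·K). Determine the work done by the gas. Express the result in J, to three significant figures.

W ≈ -16300 J

Adiabatic: TV^(γ−1) = const with γ = 5/3.
T₂ = T₁ (V₁/V₂)^(γ−1) = 411 × (24/5.7)^0.667 = 411 × 2.607 = 1072 K.
W_by = nCᵥ(T₁ − T₂) = (1.98)(12.47)(411 − 1072) = -16314 J.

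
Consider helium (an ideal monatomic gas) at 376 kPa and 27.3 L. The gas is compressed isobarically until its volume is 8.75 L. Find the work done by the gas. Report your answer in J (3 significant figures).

Isobaric: W = P ΔV.
W = (376 kPa)(8.75 − 27.3 L) = (376)(-18.55) = -6975 J.

W ≈ -6970 J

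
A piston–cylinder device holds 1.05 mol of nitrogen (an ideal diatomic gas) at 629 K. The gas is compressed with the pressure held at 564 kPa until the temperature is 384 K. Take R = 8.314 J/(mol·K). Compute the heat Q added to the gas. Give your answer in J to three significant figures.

Isobaric: W = nRΔT = (1.05)(8.314)(-245) = -2139 J.
ΔU = nCᵥΔT with Cᵥ = 5R/2: ΔU = (1.05)(20.79)(-245) = -5347 J.
Q = ΔU + W = -5347 − 2139 = -7486 J.

Q ≈ -7490 J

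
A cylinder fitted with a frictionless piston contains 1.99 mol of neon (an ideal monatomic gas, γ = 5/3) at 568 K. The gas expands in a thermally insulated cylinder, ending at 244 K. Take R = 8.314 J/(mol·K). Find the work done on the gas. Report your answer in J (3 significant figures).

W ≈ -8040 J

Adiabatic ⇒ Q = 0, so W_by = −ΔU = nCᵥ(T₁ − T₂).
Cᵥ = 3R/2 = 12.47 J/(mol·K).
W = (1.99)(12.47)(568 − 244) = 8041 J.
Work on gas = −W_by = -8041 J.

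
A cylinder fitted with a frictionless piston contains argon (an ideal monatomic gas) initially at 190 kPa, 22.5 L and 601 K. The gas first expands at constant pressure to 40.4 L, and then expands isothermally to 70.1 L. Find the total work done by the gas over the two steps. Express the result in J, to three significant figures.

W_total ≈ 7630 J

Step 1 (isobaric): W = PΔV = (190 kPa)(40.4 − 22.5 L) = 3401 J.
After step 1: P = 190 kPa, V = 40.4 L, T = 1079 K.
Step 2 (isothermal): W = P₁V₁ ln(V₂/V₁) = (7676) ln(70.1/40.4) = 4230 J.
W_total = 3401 + 4230 = 7631 J.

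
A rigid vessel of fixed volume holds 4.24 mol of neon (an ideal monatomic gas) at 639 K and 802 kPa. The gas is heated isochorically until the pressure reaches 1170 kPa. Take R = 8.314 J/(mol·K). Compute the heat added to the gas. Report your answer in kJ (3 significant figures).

Q ≈ 15.5 kJ

Constant volume ⇒ W = 0, so Q = ΔU = nCᵥΔT with Cᵥ = 3R/2 = 12.47 J/(mol·K).
At constant V, T₂/T₁ = P₂/P₁ ⇒ ΔT = T₁(P₂/P₁ − 1) = 639·(1170/802 − 1) = 293.2 K.
ΔU = (4.24)(12.47)(293.2) = 15504 J.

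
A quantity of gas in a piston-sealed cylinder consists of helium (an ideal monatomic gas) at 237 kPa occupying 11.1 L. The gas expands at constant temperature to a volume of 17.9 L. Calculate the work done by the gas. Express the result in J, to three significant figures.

Isothermal: W = nRT ln(V₂/V₁) = P₁V₁ ln(V₂/V₁).
P₁V₁ = (237 kPa)(11.1 L) = 2631 J.
W = 2631 × ln(17.9/11.1) = 2631 × 0.4779
W_by_gas = 1257 J.

W ≈ 1260 J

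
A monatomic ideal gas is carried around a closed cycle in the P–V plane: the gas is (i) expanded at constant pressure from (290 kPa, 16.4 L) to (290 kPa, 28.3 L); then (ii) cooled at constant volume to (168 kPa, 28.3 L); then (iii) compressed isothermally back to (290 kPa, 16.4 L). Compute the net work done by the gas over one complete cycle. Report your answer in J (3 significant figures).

Leg (i): W = PΔV = (290)(28.3 − 16.4) = 3451 J.
Leg (ii): W = 0.
Leg (iii): W = PᵢVᵢ ln(V_f/Vᵢ) = (4754) ln(16.4/28.3) = -2594 J.
W_net = 3451 − 2594 = 857.1 J.

W_net ≈ 857 J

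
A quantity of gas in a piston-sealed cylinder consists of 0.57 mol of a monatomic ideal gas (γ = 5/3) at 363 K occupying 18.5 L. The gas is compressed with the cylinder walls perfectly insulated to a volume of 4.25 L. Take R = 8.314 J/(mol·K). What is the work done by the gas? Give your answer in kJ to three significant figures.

Adiabatic: TV^(γ−1) = const with γ = 5/3.
T₂ = T₁ (V₁/V₂)^(γ−1) = 363 × (18.5/4.25)^0.667 = 363 × 2.666 = 967.7 K.
W_by = nCᵥ(T₁ − T₂) = (0.57)(12.47)(363 − 967.7) = -4299 J.

W ≈ -4.30 kJ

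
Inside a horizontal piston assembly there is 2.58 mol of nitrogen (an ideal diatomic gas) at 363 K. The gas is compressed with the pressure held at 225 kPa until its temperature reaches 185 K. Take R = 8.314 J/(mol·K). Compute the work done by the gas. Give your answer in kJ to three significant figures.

W ≈ -3.82 kJ

Isobaric: W = P ΔV = nR ΔT.
W = (2.58)(8.314)(185 − 363) = -3818 J.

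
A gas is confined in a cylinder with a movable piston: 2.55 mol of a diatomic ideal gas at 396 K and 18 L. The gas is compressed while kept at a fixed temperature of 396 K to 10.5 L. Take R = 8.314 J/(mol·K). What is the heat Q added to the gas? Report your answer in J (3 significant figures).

Q ≈ -4530 J

Isothermal ⇒ ΔU = 0, so Q = W = nRT ln(V₂/V₁).
Q = (2.55)(8.314)(396) ln(10.5/18) = 8395 × -0.539 = -4525 J.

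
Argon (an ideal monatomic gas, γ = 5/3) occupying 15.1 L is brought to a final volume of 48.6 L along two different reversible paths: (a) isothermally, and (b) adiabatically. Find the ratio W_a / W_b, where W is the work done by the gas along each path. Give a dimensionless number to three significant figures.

Path (a) isothermal: W = P₁V₁ ln(V₂/V₁) → W_a/(P₁V₁) = 1.169.
Path (b) adiabatic: W = P₁V₁(1 − (V₁/V₂)^(γ−1))/(γ−1) → W_b/(P₁V₁) = 0.8119.
W_a / W_b = 1.169 / 0.8119 = 1.44.

W_a / W_b ≈ 1.44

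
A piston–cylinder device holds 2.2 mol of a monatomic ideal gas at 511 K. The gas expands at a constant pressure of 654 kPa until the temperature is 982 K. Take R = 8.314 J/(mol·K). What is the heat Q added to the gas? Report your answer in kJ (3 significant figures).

Q ≈ 21.5 kJ

Isobaric: W = nRΔT = (2.2)(8.314)(471) = 8615 J.
ΔU = nCᵥΔT with Cᵥ = 3R/2: ΔU = (2.2)(12.47)(471) = 12922 J.
Q = ΔU + W = 12922 + 8615 = 21537 J.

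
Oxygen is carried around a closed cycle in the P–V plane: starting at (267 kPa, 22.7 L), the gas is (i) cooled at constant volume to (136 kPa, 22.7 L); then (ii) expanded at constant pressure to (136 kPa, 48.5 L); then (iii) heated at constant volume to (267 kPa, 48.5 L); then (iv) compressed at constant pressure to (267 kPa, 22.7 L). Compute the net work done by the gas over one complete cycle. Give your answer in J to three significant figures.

Constant-volume legs do no work.
W(ii) = (136)(48.5 − 22.7) = 3509 J; W(iv) = (267)(22.7 − 48.5) = -6889 J.
W_net = 3509 − 6889 = -3380 J (the counter-clockwise enclosed area).

W_net ≈ -3380 J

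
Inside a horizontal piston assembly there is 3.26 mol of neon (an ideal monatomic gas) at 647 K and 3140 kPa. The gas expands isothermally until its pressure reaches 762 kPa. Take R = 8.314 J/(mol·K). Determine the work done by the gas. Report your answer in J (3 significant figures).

W ≈ 24800 J

Isothermal process: W = nRT ln(V₂/V₁) = nRT ln(P₁/P₂).
W = (3.26)(8.314)(647) × ln(3140/762)
  = 17536 × ln(4.121) = 17536 × 1.416
W_by_gas = 24832 J.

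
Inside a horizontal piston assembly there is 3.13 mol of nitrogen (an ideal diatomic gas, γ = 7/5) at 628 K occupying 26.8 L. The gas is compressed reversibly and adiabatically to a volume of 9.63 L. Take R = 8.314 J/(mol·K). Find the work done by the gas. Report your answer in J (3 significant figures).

W ≈ -20700 J

Adiabatic: TV^(γ−1) = const with γ = 7/5.
T₂ = T₁ (V₁/V₂)^(γ−1) = 628 × (26.8/9.63)^0.4 = 628 × 1.506 = 945.7 K.
W_by = nCᵥ(T₁ − T₂) = (3.13)(20.79)(628 − 945.7) = -20670 J.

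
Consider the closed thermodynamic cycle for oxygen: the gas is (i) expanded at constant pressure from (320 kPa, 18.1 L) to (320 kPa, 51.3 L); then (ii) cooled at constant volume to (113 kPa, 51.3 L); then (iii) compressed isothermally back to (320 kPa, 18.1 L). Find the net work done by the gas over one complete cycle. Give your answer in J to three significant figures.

Leg (i): W = PΔV = (320)(51.3 − 18.1) = 10624 J.
Leg (ii): W = 0.
Leg (iii): W = PᵢVᵢ ln(V_f/Vᵢ) = (5797) ln(18.1/51.3) = -6039 J.
W_net = 10624 − 6039 = 4585 J.

W_net ≈ 4580 J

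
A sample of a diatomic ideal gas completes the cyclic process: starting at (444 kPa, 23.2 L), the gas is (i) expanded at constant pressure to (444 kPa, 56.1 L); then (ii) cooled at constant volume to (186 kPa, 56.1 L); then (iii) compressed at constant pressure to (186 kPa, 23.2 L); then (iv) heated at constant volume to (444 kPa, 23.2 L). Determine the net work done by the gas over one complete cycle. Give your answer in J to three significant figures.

Constant-volume legs do no work.
W(i) = (444)(56.1 − 23.2) = 14608 J; W(iii) = (186)(23.2 − 56.1) = -6119 J.
W_net = 14608 − 6119 = 8488 J (the clockwise enclosed area).

W_net ≈ 8490 J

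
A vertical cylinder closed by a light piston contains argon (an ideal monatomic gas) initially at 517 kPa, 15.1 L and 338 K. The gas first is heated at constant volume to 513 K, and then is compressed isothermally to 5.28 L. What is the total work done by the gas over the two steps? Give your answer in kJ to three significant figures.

W_total ≈ -12.5 kJ

Step 1 (isochoric): W = 0 (constant volume).
After step 1: P = 784.7 kPa (V unchanged).
Step 2 (isothermal): W = P₁V₁ ln(V₂/V₁) = (11849) ln(5.28/15.1) = -12450 J.
W_total = 0 − 12450 = -12450 J.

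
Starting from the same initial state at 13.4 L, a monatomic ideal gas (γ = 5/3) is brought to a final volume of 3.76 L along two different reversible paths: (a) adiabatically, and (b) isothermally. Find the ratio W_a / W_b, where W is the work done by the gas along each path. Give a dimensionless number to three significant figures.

Path (a) adiabatic: W = P₁V₁(1 − (V₁/V₂)^(γ−1))/(γ−1) → W_a/(P₁V₁) = -2.
Path (b) isothermal: W = P₁V₁ ln(V₂/V₁) → W_b/(P₁V₁) = -1.271.
W_a / W_b = -2 / -1.271 = 1.574.

W_a / W_b ≈ 1.57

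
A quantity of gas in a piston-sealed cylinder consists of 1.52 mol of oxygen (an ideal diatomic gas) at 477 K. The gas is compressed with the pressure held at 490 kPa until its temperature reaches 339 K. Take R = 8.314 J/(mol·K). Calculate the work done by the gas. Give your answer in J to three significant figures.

Isobaric: W = P ΔV = nR ΔT.
W = (1.52)(8.314)(339 − 477) = -1744 J.

W ≈ -1740 J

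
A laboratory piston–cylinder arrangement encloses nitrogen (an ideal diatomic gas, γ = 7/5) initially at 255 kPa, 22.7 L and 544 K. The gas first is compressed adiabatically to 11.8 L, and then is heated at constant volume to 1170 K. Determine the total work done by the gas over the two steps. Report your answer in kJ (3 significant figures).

W_total ≈ -4.33 kJ

Step 1 (adiabatic): W = (P₁V₁ − P₂V₂)/(γ−1) = (5788 − 7520)/0.4 = -4329 J.
Step 2 (isochoric): W = 0 (constant volume).
W_total = -4329 + 0 = -4329 J.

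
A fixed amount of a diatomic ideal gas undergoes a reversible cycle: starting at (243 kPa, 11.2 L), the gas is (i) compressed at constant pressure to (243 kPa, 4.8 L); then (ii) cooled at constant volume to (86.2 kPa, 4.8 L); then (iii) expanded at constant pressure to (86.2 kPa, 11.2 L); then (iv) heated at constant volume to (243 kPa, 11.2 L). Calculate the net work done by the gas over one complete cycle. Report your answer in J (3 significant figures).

Constant-volume legs do no work.
W(i) = (243)(4.8 − 11.2) = -1555 J; W(iii) = (86.2)(11.2 − 4.8) = 551.7 J.
W_net = -1555 + 551.7 = -1004 J (the counter-clockwise enclosed area).

W_net ≈ -1000 J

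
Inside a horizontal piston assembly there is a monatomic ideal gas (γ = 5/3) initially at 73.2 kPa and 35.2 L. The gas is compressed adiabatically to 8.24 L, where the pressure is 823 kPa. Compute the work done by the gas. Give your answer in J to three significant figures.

W ≈ -6310 J

Adiabatic: W = (P₁V₁ − P₂V₂)/(γ − 1) with γ = 5/3.
P₁V₁ = 2577 J, P₂V₂ = 6782 J.
W = (2577 − 6782) / 0.6667 = -6307 J.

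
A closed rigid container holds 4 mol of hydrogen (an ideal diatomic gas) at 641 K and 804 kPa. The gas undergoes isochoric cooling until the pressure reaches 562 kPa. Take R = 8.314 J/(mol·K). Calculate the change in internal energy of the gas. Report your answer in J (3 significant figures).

Constant volume ⇒ W = 0, so Q = ΔU = nCᵥΔT with Cᵥ = 5R/2 = 20.79 J/(mol·K).
At constant V, T₂/T₁ = P₂/P₁ ⇒ ΔT = T₁(P₂/P₁ − 1) = 641·(562/804 − 1) = -192.9 K.
ΔU = (4)(20.79)(-192.9) = -16041 J.

ΔU ≈ -16000 J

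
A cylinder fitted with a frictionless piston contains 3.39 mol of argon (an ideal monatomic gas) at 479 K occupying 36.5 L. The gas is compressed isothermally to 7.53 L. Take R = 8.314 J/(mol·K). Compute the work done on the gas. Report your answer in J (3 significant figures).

Isothermal: W = nRT ln(V₂/V₁).
W = (3.39)(8.314)(479) × ln(7.53/36.5)
  = 13500 × -1.578
W_by_gas = -21309 J; work on gas = −W_by = 21309 J.

W ≈ 21300 J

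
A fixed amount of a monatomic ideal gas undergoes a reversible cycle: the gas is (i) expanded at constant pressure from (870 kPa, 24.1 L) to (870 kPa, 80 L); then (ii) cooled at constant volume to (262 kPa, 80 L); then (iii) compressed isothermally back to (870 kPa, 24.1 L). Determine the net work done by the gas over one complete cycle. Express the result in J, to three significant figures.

W_net ≈ 23500 J

Leg (i): W = PΔV = (870)(80 − 24.1) = 48633 J.
Leg (ii): W = 0.
Leg (iii): W = PᵢVᵢ ln(V_f/Vᵢ) = (20960) ln(24.1/80) = -25148 J.
W_net = 48633 − 25148 = 23485 J.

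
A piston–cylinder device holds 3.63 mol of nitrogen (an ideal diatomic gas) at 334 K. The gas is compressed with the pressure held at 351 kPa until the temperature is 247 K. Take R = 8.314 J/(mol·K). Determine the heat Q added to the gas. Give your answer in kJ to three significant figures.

Q ≈ -9.19 kJ

Isobaric: W = nRΔT = (3.63)(8.314)(-87) = -2626 J.
ΔU = nCᵥΔT with Cᵥ = 5R/2: ΔU = (3.63)(20.79)(-87) = -6564 J.
Q = ΔU + W = -6564 − 2626 = -9190 J.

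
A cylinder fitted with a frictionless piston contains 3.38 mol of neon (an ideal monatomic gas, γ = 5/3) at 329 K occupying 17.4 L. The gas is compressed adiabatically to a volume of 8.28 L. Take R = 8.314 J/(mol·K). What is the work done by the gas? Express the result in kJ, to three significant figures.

W ≈ -8.88 kJ

Adiabatic: TV^(γ−1) = const with γ = 5/3.
T₂ = T₁ (V₁/V₂)^(γ−1) = 329 × (17.4/8.28)^0.667 = 329 × 1.641 = 539.8 K.
W_by = nCᵥ(T₁ − T₂) = (3.38)(12.47)(329 − 539.8) = -8884 J.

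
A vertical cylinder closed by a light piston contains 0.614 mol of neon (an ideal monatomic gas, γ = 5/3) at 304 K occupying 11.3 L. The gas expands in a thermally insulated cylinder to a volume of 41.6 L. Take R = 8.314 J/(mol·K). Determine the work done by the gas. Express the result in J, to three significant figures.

Adiabatic: TV^(γ−1) = const with γ = 5/3.
T₂ = T₁ (V₁/V₂)^(γ−1) = 304 × (11.3/41.6)^0.667 = 304 × 0.4194 = 127.5 K.
W_by = nCᵥ(T₁ − T₂) = (0.614)(12.47)(304 − 127.5) = 1351 J.

W ≈ 1350 J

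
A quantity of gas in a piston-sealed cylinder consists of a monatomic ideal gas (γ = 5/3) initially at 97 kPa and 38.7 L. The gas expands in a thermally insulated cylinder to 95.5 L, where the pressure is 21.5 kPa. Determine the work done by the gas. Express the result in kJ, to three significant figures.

Adiabatic: W = (P₁V₁ − P₂V₂)/(γ − 1) with γ = 5/3.
P₁V₁ = 3754 J, P₂V₂ = 2053 J.
W = (3754 − 2053) / 0.6667 = 2551 J.

W ≈ 2.55 kJ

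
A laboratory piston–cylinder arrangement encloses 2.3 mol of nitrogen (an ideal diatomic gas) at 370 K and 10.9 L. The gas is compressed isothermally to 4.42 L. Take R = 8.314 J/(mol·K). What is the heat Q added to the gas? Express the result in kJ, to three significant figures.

Isothermal ⇒ ΔU = 0, so Q = W = nRT ln(V₂/V₁).
Q = (2.3)(8.314)(370) ln(4.42/10.9) = 7075 × -0.9026 = -6386 J.

Q ≈ -6.39 kJ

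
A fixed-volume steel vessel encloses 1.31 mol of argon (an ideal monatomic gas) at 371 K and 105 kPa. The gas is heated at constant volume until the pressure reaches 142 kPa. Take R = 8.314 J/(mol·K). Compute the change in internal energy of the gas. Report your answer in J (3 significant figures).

ΔU ≈ 2140 J

Constant volume ⇒ W = 0, so Q = ΔU = nCᵥΔT with Cᵥ = 3R/2 = 12.47 J/(mol·K).
At constant V, T₂/T₁ = P₂/P₁ ⇒ ΔT = T₁(P₂/P₁ − 1) = 371·(142/105 − 1) = 130.7 K.
ΔU = (1.31)(12.47)(130.7) = 2136 J.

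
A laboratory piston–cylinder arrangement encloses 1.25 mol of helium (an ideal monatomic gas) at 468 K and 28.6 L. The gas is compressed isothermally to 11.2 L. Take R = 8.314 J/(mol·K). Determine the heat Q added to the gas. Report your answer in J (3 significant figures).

Q ≈ -4560 J

Isothermal ⇒ ΔU = 0, so Q = W = nRT ln(V₂/V₁).
Q = (1.25)(8.314)(468) ln(11.2/28.6) = 4864 × -0.9375 = -4560 J.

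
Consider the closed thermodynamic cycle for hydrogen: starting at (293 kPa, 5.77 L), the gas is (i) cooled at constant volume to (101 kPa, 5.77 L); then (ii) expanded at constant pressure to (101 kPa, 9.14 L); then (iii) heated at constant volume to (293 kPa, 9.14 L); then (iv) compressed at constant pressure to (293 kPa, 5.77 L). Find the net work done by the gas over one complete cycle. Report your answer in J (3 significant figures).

W_net ≈ -647 J

Constant-volume legs do no work.
W(ii) = (101)(9.14 − 5.77) = 340.4 J; W(iv) = (293)(5.77 − 9.14) = -987.4 J.
W_net = 340.4 − 987.4 = -647 J (the counter-clockwise enclosed area).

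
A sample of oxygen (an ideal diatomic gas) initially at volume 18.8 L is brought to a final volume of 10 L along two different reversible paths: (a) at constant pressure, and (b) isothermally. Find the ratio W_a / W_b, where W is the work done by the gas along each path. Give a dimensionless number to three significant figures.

Path (a) isobaric: W = P₁(V₂ − V₁) → W_a/(P₁V₁) = -0.4681.
Path (b) isothermal: W = P₁V₁ ln(V₂/V₁) → W_b/(P₁V₁) = -0.6313.
W_a / W_b = -0.4681 / -0.6313 = 0.7415.

W_a / W_b ≈ 0.741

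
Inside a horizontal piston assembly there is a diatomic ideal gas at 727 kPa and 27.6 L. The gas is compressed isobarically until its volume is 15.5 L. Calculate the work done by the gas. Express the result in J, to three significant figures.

Isobaric: W = P ΔV.
W = (727 kPa)(15.5 − 27.6 L) = (727)(-12.1) = -8797 J.

W ≈ -8800 J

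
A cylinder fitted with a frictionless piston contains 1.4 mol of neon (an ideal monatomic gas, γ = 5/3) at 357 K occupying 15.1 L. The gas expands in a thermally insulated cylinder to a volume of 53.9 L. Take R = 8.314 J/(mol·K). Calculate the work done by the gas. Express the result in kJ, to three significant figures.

W ≈ 3.56 kJ

Adiabatic: TV^(γ−1) = const with γ = 5/3.
T₂ = T₁ (V₁/V₂)^(γ−1) = 357 × (15.1/53.9)^0.667 = 357 × 0.4281 = 152.8 K.
W_by = nCᵥ(T₁ − T₂) = (1.4)(12.47)(357 − 152.8) = 3564 J.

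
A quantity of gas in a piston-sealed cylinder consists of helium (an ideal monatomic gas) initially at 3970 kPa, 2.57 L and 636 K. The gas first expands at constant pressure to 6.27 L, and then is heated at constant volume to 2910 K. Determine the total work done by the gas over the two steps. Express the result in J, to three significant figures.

W_total ≈ 14700 J

Step 1 (isobaric): W = PΔV = (3970 kPa)(6.27 − 2.57 L) = 14689 J.
Step 2 (isochoric): W = 0 (constant volume).
W_total = 14689 + 0 = 14689 J.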